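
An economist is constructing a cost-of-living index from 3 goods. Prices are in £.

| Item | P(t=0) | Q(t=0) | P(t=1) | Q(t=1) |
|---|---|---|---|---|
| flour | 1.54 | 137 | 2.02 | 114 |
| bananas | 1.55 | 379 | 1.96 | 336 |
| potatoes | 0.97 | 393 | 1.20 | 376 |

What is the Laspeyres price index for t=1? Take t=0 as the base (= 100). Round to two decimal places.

Laspeyres price index uses base-period quantities as weights.
ΣP(t=1)·Q(t=0) = 2.02×137 + 1.96×379 + 1.20×393 = 276.74 + 742.84 + 471.6 = 1491.18
ΣP(t=0)·Q(t=0) = 1.54×137 + 1.55×379 + 0.97×393 = 210.98 + 587.45 + 381.21 = 1179.64
Index = 1491.18 / 1179.64 × 100 = 126.4098

126.41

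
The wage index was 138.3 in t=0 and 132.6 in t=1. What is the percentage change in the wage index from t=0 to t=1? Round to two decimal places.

Change = (132.6 − 138.3) / 138.3 × 100
       = -5.7 / 138.3 × 100 = -4.1215%

-4.12%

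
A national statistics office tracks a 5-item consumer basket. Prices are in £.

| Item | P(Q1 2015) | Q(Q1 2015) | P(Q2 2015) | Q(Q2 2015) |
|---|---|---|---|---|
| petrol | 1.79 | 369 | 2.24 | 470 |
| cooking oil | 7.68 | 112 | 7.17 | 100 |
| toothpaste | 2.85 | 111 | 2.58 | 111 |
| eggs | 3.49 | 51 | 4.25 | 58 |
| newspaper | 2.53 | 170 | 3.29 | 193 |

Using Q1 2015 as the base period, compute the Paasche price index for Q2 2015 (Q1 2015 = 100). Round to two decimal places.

Paasche price index uses current-period quantities as weights.
ΣP(Q2 2015)·Q(Q2 2015) = 2.24×470 + 7.17×100 + 2.58×111 + 4.25×58 + 3.29×193 = 1052.8 + 717 + 286.38 + 246.5 + 634.97 = 2937.65
ΣP(Q1 2015)·Q(Q2 2015) = 1.79×470 + 7.68×100 + 2.85×111 + 3.49×58 + 2.53×193 = 841.3 + 768 + 316.35 + 202.42 + 488.29 = 2616.36
Index = 2937.65 / 2616.36 × 100 = 112.2800

112.28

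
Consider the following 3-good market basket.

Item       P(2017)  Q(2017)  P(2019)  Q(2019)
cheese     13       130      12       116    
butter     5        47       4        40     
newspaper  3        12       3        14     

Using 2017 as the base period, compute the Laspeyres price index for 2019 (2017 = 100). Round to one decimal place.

91.0

Laspeyres price index uses base-period quantities as weights.
ΣP(2019)·Q(2017) = 12×130 + 4×47 + 3×12 = 1560 + 188 + 36 = 1784
ΣP(2017)·Q(2017) = 13×130 + 5×47 + 3×12 = 1690 + 235 + 36 = 1961
Index = 1784 / 1961 × 100 = 90.9740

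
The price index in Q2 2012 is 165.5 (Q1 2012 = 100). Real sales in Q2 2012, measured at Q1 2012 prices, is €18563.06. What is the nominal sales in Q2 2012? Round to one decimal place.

30721.9

Nominal = Real × (Index/100) = 18563.06 × (165.5/100)
        = 18563.06 × 1.655 = 30721.8643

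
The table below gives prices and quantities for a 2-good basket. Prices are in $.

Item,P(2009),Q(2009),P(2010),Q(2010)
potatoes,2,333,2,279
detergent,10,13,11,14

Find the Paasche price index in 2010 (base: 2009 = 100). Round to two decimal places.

Paasche price index uses current-period quantities as weights.
ΣP(2010)·Q(2010) = 2×279 + 11×14 = 558 + 154 = 712
ΣP(2009)·Q(2010) = 2×279 + 10×14 = 558 + 140 = 698
Index = 712 / 698 × 100 = 102.0057

102.01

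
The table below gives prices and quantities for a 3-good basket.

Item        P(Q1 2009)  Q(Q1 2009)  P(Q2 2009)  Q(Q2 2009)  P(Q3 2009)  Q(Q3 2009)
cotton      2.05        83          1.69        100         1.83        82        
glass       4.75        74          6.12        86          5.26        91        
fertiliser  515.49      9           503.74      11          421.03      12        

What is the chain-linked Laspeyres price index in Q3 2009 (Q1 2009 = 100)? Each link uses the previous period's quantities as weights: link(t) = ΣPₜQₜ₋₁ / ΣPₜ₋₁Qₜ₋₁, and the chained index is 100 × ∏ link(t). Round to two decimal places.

Link Q1 2009→Q2 2009:
ΣP(Q2 2009)Q(Q1 2009) = 1.69×83 + 6.12×74 + 503.74×9 = 140.27 + 452.88 + 4533.66 = 5126.81
ΣP(Q1 2009)Q(Q1 2009) = 2.05×83 + 4.75×74 + 515.49×9 = 170.15 + 351.5 + 4639.41 = 5161.06
link = 5126.81/5161.06 = 0.993364
Link Q2 2009→Q3 2009:
ΣP(Q3 2009)Q(Q2 2009) = 1.83×100 + 5.26×86 + 421.03×11 = 183 + 452.36 + 4631.33 = 5266.69
ΣP(Q2 2009)Q(Q2 2009) = 1.69×100 + 6.12×86 + 503.74×11 = 169 + 526.32 + 5541.14 = 6236.46
link = 5266.69/6236.46 = 0.844500
Chained index = 100 × 0.993364 × 0.844500 = 83.8896

83.89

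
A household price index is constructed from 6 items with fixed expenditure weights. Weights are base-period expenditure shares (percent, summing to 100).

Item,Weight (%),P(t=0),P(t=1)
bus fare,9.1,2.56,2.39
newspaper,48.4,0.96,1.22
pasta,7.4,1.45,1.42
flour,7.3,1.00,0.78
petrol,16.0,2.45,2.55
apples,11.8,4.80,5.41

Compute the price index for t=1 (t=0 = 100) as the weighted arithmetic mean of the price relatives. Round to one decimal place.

bus fare: 9.1 × (2.39/2.56) = 9.1 × 0.933594 = 8.4957
newspaper: 48.4 × (1.22/0.96) = 48.4 × 1.270833 = 61.5083
pasta: 7.4 × (1.42/1.45) = 7.4 × 0.979310 = 7.2469
flour: 7.3 × (0.78/1.00) = 7.3 × 0.780000 = 5.6940
petrol: 16.0 × (2.55/2.45) = 16.0 × 1.040816 = 16.6531
apples: 11.8 × (5.41/4.80) = 11.8 × 1.127083 = 13.2996
Index = Σ wᵢ·(p₁ᵢ/p₀ᵢ) = 8.4957 + 61.5083 + 7.2469 + 5.6940 + 16.6531 + 13.2996 = 112.8976

112.9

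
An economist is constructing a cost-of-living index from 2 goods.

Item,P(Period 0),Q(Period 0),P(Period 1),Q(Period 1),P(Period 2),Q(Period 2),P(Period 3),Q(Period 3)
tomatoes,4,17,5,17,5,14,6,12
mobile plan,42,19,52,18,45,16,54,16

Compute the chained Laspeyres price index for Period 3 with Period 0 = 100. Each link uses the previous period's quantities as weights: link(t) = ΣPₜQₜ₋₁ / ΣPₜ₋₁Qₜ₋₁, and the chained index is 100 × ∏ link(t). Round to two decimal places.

Link Period 0→Period 1:
ΣP(Period 1)Q(Period 0) = 5×17 + 52×19 = 85 + 988 = 1073
ΣP(Period 0)Q(Period 0) = 4×17 + 42×19 = 68 + 798 = 866
link = 1073/866 = 1.239030
Link Period 1→Period 2:
ΣP(Period 2)Q(Period 1) = 5×17 + 45×18 = 85 + 810 = 895
ΣP(Period 1)Q(Period 1) = 5×17 + 52×18 = 85 + 936 = 1021
link = 895/1021 = 0.876592
Link Period 2→Period 3:
ΣP(Period 3)Q(Period 2) = 6×14 + 54×16 = 84 + 864 = 948
ΣP(Period 2)Q(Period 2) = 5×14 + 45×16 = 70 + 720 = 790
link = 948/790 = 1.200000
Chained index = 100 × 1.239030 × 0.876592 × 1.200000 = 130.3348

130.33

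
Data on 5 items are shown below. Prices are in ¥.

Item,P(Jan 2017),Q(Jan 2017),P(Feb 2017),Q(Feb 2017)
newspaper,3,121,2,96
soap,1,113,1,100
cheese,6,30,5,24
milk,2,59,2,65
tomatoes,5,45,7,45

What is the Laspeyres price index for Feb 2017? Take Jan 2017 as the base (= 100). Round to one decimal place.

93.9

Laspeyres price index uses base-period quantities as weights.
ΣP(Feb 2017)·Q(Jan 2017) = 2×121 + 1×113 + 5×30 + 2×59 + 7×45 = 242 + 113 + 150 + 118 + 315 = 938
ΣP(Jan 2017)·Q(Jan 2017) = 3×121 + 1×113 + 6×30 + 2×59 + 5×45 = 363 + 113 + 180 + 118 + 225 = 999
Index = 938 / 999 × 100 = 93.8939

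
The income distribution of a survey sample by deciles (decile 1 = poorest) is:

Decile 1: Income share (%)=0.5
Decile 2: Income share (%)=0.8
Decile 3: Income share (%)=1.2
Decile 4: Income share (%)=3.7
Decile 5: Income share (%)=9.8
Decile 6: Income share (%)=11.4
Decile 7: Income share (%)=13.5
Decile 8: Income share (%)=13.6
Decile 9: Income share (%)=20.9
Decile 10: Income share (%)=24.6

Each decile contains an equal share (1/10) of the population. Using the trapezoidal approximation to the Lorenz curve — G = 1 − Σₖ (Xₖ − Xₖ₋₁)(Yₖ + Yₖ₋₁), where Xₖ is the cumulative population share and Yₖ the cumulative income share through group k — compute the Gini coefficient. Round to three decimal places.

0.451

Cumulative income shares Yₖ: 0.0050, 0.0130, 0.0250, 0.0620, 0.1600, 0.2740, 0.4090, 0.5450, 0.7540, 1.0000
Σ (Xₖ−Xₖ₋₁)(Yₖ+Yₖ₋₁) = (1/10)(0.0050+0.0000) + (1/10)(0.0130+0.0050) + (1/10)(0.0250+0.0130) + (1/10)(0.0620+0.0250) + (1/10)(0.1600+0.0620) + (1/10)(0.2740+0.1600) + (1/10)(0.4090+0.2740) + (1/10)(0.5450+0.4090) + (1/10)(0.7540+0.5450) + (1/10)(1.0000+0.7540)
  = 0.0005 + 0.0018 + 0.0038 + 0.0087 + 0.0222 + 0.0434 + 0.0683 + 0.0954 + 0.1299 + 0.1754 = 0.5494
G = 1 − 0.5494 = 0.4506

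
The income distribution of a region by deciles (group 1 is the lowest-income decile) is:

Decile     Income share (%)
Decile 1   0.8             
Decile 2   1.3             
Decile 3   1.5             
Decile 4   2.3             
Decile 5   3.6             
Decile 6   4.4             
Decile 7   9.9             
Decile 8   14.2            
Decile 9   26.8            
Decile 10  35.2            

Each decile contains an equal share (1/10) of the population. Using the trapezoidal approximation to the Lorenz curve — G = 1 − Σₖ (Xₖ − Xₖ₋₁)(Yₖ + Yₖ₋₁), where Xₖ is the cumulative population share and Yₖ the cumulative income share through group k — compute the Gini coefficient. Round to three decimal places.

0.575

Cumulative income shares Yₖ: 0.0080, 0.0210, 0.0360, 0.0590, 0.0950, 0.1390, 0.2380, 0.3800, 0.6480, 1.0000
Σ (Xₖ−Xₖ₋₁)(Yₖ+Yₖ₋₁) = (1/10)(0.0080+0.0000) + (1/10)(0.0210+0.0080) + (1/10)(0.0360+0.0210) + (1/10)(0.0590+0.0360) + (1/10)(0.0950+0.0590) + (1/10)(0.1390+0.0950) + (1/10)(0.2380+0.1390) + (1/10)(0.3800+0.2380) + (1/10)(0.6480+0.3800) + (1/10)(1.0000+0.6480)
  = 0.0008 + 0.0029 + 0.0057 + 0.0095 + 0.0154 + 0.0234 + 0.0377 + 0.0618 + 0.1028 + 0.1648 = 0.4248
G = 1 − 0.4248 = 0.5752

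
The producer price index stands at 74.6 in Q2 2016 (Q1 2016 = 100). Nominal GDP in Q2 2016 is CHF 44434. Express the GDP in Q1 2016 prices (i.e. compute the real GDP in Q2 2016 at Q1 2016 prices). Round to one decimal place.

Real = Nominal ÷ (Index/100) = 44434 ÷ (74.6/100)
     = 44434 ÷ 0.746 = 59563.0027

59563.0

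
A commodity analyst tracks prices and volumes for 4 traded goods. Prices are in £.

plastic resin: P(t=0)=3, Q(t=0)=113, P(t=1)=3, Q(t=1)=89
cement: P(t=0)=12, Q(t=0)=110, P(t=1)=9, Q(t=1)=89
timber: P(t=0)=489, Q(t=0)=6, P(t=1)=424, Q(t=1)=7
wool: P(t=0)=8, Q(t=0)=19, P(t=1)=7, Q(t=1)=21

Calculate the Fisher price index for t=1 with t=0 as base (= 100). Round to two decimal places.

Laspeyres component (base-period weights):
ΣP(t=1)Q(t=0) = 3×113 + 9×110 + 424×6 + 7×19 = 339 + 990 + 2544 + 133 = 4006
ΣP(t=0)Q(t=0) = 3×113 + 12×110 + 489×6 + 8×19 = 339 + 1320 + 2934 + 152 = 4745
L = 4006 / 4745 × 100 = 84.4257
Paasche component (current-period weights):
ΣP(t=1)Q(t=1) = 3×89 + 9×89 + 424×7 + 7×21 = 267 + 801 + 2968 + 147 = 4183
ΣP(t=0)Q(t=1) = 3×89 + 12×89 + 489×7 + 8×21 = 267 + 1068 + 3423 + 168 = 4926
P = 4183 / 4926 × 100 = 84.9168
Fisher = √(L × P) = √(84.4257 × 84.9168) = 84.6709

84.67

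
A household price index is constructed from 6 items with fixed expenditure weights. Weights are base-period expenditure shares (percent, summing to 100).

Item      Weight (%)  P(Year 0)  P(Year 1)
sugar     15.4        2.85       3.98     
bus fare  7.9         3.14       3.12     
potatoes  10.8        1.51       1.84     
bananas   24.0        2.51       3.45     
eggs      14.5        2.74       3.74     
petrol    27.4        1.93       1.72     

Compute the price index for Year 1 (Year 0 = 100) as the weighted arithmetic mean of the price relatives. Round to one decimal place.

sugar: 15.4 × (3.98/2.85) = 15.4 × 1.396491 = 21.5060
bus fare: 7.9 × (3.12/3.14) = 7.9 × 0.993631 = 7.8497
potatoes: 10.8 × (1.84/1.51) = 10.8 × 1.218543 = 13.1603
bananas: 24.0 × (3.45/2.51) = 24.0 × 1.374502 = 32.9880
eggs: 14.5 × (3.74/2.74) = 14.5 × 1.364964 = 19.7920
petrol: 27.4 × (1.72/1.93) = 27.4 × 0.891192 = 24.4187
Index = Σ wᵢ·(p₁ᵢ/p₀ᵢ) = 21.5060 + 7.8497 + 13.1603 + 32.9880 + 19.7920 + 24.4187 = 119.7146

119.7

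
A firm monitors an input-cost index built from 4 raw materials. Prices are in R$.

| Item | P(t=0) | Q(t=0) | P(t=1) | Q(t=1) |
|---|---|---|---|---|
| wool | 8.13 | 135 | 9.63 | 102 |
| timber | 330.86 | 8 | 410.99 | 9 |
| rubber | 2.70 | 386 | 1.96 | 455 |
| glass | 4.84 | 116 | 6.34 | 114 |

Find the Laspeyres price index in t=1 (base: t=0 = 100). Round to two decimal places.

Laspeyres price index uses base-period quantities as weights.
ΣP(t=1)·Q(t=0) = 9.63×135 + 410.99×8 + 1.96×386 + 6.34×116 = 1300.05 + 3287.92 + 756.56 + 735.44 = 6079.97
ΣP(t=0)·Q(t=0) = 8.13×135 + 330.86×8 + 2.70×386 + 4.84×116 = 1097.55 + 2646.88 + 1042.2 + 561.44 = 5348.07
Index = 6079.97 / 5348.07 × 100 = 113.6853

113.69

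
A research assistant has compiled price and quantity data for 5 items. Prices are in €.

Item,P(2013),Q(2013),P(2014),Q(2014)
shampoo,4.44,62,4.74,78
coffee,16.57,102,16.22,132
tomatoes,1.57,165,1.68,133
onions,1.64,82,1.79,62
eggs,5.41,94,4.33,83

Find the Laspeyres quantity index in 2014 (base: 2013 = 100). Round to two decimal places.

Laspeyres quantity index uses base-period prices as weights.
ΣP(2013)·Q(2014) = 4.44×78 + 16.57×132 + 1.57×133 + 1.64×62 + 5.41×83 = 346.32 + 2187.24 + 208.81 + 101.68 + 449.03 = 3293.08
ΣP(2013)·Q(2013) = 4.44×62 + 16.57×102 + 1.57×165 + 1.64×82 + 5.41×94 = 275.28 + 1690.14 + 259.05 + 134.48 + 508.54 = 2867.49
Index = 3293.08 / 2867.49 × 100 = 114.8419

114.84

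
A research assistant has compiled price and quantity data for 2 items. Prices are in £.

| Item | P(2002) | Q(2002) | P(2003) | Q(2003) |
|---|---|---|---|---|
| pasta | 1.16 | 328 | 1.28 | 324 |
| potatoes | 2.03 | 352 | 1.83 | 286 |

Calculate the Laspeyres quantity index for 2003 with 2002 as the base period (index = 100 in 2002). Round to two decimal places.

87.34

Laspeyres quantity index uses base-period prices as weights.
ΣP(2002)·Q(2003) = 1.16×324 + 2.03×286 = 375.84 + 580.58 = 956.42
ΣP(2002)·Q(2002) = 1.16×328 + 2.03×352 = 380.48 + 714.56 = 1095.04
Index = 956.42 / 1095.04 × 100 = 87.3411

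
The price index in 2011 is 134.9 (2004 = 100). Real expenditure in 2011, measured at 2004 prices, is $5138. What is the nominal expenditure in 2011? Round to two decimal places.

6931.16

Nominal = Real × (Index/100) = 5138 × (134.9/100)
        = 5138 × 1.349 = 6931.1620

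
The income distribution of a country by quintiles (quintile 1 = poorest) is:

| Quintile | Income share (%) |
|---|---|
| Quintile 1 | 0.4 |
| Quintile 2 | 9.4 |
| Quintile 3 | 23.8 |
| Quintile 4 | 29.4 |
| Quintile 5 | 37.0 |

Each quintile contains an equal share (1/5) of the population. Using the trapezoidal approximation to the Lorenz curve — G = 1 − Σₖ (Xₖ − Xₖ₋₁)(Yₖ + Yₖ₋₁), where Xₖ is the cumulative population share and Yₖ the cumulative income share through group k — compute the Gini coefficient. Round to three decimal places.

Cumulative income shares Yₖ: 0.0040, 0.0980, 0.3360, 0.6300, 1.0000
Σ (Xₖ−Xₖ₋₁)(Yₖ+Yₖ₋₁) = (1/5)(0.0040+0.0000) + (1/5)(0.0980+0.0040) + (1/5)(0.3360+0.0980) + (1/5)(0.6300+0.3360) + (1/5)(1.0000+0.6300)
  = 0.0008 + 0.0204 + 0.0868 + 0.1932 + 0.3260 = 0.6272
G = 1 − 0.6272 = 0.3728

0.373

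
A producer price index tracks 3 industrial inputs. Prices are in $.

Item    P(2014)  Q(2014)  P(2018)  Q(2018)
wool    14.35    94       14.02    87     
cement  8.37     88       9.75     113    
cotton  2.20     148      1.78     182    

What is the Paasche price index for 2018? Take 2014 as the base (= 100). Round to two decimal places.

101.96

Paasche price index uses current-period quantities as weights.
ΣP(2018)·Q(2018) = 14.02×87 + 9.75×113 + 1.78×182 = 1219.74 + 1101.75 + 323.96 = 2645.45
ΣP(2014)·Q(2018) = 14.35×87 + 8.37×113 + 2.20×182 = 1248.45 + 945.81 + 400.4 = 2594.66
Index = 2645.45 / 2594.66 × 100 = 101.9575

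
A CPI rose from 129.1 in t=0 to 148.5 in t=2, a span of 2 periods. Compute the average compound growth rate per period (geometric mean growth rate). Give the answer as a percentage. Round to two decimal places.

Growth factor = (148.5/129.1)^(1/2) = (1.150271)^(1/2) = 1.072507
Growth rate = 1.072507 − 1 = 0.072507 = 7.2507%

7.25%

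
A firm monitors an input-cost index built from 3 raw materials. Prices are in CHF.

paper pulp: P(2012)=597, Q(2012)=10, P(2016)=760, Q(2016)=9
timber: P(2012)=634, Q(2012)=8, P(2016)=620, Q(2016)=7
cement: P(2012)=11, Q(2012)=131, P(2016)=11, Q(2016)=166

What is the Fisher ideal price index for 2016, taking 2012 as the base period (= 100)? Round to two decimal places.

Laspeyres component (base-period weights):
ΣP(2016)Q(2012) = 760×10 + 620×8 + 11×131 = 7600 + 4960 + 1441 = 14001
ΣP(2012)Q(2012) = 597×10 + 634×8 + 11×131 = 5970 + 5072 + 1441 = 12483
L = 14001 / 12483 × 100 = 112.1605
Paasche component (current-period weights):
ΣP(2016)Q(2016) = 760×9 + 620×7 + 11×166 = 6840 + 4340 + 1826 = 13006
ΣP(2012)Q(2016) = 597×9 + 634×7 + 11×166 = 5373 + 4438 + 1826 = 11637
P = 13006 / 11637 × 100 = 111.7642
Fisher = √(L × P) = √(112.1605 × 111.7642) = 111.9622

111.96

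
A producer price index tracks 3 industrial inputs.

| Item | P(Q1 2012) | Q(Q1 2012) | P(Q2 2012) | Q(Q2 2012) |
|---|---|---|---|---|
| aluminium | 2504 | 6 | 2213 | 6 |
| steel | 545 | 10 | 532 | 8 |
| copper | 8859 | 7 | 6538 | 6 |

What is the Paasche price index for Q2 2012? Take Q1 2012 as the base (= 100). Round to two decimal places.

78.25

Paasche price index uses current-period quantities as weights.
ΣP(Q2 2012)·Q(Q2 2012) = 2213×6 + 532×8 + 6538×6 = 13278 + 4256 + 39228 = 56762
ΣP(Q1 2012)·Q(Q2 2012) = 2504×6 + 545×8 + 8859×6 = 15024 + 4360 + 53154 = 72538
Index = 56762 / 72538 × 100 = 78.2514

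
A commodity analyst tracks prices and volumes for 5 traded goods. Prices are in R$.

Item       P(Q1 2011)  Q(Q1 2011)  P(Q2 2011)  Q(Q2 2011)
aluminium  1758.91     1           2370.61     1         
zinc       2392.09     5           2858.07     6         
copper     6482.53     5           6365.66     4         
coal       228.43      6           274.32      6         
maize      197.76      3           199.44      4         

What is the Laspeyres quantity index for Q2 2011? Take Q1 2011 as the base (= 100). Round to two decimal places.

Laspeyres quantity index uses base-period prices as weights.
ΣP(Q1 2011)·Q(Q2 2011) = 1758.91×1 + 2392.09×6 + 6482.53×4 + 228.43×6 + 197.76×4 = 1758.91 + 14352.54 + 25930.12 + 1370.58 + 791.04 = 44203.19
ΣP(Q1 2011)·Q(Q1 2011) = 1758.91×1 + 2392.09×5 + 6482.53×5 + 228.43×6 + 197.76×3 = 1758.91 + 11960.45 + 32412.65 + 1370.58 + 593.28 = 48095.87
Index = 44203.19 / 48095.87 × 100 = 91.9064

91.91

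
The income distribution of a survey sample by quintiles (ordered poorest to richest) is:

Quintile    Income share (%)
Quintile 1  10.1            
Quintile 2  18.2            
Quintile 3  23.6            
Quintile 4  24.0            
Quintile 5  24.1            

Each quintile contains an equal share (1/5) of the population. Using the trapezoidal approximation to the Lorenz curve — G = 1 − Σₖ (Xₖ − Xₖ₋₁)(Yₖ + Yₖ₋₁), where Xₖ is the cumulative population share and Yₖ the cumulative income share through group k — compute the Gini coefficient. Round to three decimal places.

Cumulative income shares Yₖ: 0.1010, 0.2830, 0.5190, 0.7590, 1.0000
Σ (Xₖ−Xₖ₋₁)(Yₖ+Yₖ₋₁) = (1/5)(0.1010+0.0000) + (1/5)(0.2830+0.1010) + (1/5)(0.5190+0.2830) + (1/5)(0.7590+0.5190) + (1/5)(1.0000+0.7590)
  = 0.0202 + 0.0768 + 0.1604 + 0.2556 + 0.3518 = 0.8648
G = 1 − 0.8648 = 0.1352

0.135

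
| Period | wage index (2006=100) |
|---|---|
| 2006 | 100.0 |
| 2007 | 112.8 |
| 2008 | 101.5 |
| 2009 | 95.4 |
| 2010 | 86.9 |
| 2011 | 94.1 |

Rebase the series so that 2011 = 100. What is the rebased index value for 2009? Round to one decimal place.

Rebased(2009) = 95.4 / 94.1 × 100 = 101.3815

101.4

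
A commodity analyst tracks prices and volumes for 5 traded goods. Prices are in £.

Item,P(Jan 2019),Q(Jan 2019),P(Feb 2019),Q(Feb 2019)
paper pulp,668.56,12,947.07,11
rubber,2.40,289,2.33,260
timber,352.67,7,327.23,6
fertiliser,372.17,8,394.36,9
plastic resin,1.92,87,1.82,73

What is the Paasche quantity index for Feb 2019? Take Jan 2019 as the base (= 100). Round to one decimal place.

94.5

Paasche quantity index uses current-period prices as weights.
ΣP(Feb 2019)·Q(Feb 2019) = 947.07×11 + 2.33×260 + 327.23×6 + 394.36×9 + 1.82×73 = 10417.77 + 605.8 + 1963.38 + 3549.24 + 132.86 = 16669.05
ΣP(Feb 2019)·Q(Jan 2019) = 947.07×12 + 2.33×289 + 327.23×7 + 394.36×8 + 1.82×87 = 11364.84 + 673.37 + 2290.61 + 3154.88 + 158.34 = 17642.04
Index = 16669.05 / 17642.04 × 100 = 94.4848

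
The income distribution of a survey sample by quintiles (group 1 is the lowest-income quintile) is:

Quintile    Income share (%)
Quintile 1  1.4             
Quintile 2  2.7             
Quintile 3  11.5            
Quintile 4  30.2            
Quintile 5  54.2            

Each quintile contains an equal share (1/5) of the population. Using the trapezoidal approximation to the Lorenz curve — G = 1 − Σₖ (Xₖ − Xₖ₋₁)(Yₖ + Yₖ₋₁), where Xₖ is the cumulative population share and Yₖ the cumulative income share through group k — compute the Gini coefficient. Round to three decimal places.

Cumulative income shares Yₖ: 0.0140, 0.0410, 0.1560, 0.4580, 1.0000
Σ (Xₖ−Xₖ₋₁)(Yₖ+Yₖ₋₁) = (1/5)(0.0140+0.0000) + (1/5)(0.0410+0.0140) + (1/5)(0.1560+0.0410) + (1/5)(0.4580+0.1560) + (1/5)(1.0000+0.4580)
  = 0.0028 + 0.0110 + 0.0394 + 0.1228 + 0.2916 = 0.4676
G = 1 − 0.4676 = 0.5324

0.532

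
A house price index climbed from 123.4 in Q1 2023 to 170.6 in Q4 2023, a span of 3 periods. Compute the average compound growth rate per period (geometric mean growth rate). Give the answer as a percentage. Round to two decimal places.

11.40%

Growth factor = (170.6/123.4)^(1/3) = (1.382496)^(1/3) = 1.114007
Growth rate = 1.114007 − 1 = 0.114007 = 11.4007%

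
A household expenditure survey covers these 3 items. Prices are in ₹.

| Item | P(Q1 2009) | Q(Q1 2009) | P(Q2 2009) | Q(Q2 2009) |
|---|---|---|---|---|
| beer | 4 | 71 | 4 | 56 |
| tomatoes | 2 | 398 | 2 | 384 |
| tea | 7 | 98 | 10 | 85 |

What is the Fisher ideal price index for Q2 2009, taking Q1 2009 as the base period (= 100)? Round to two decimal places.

116.36

Laspeyres component (base-period weights):
ΣP(Q2 2009)Q(Q1 2009) = 4×71 + 2×398 + 10×98 = 284 + 796 + 980 = 2060
ΣP(Q1 2009)Q(Q1 2009) = 4×71 + 2×398 + 7×98 = 284 + 796 + 686 = 1766
L = 2060 / 1766 × 100 = 116.6478
Paasche component (current-period weights):
ΣP(Q2 2009)Q(Q2 2009) = 4×56 + 2×384 + 10×85 = 224 + 768 + 850 = 1842
ΣP(Q1 2009)Q(Q2 2009) = 4×56 + 2×384 + 7×85 = 224 + 768 + 595 = 1587
P = 1842 / 1587 × 100 = 116.0681
Fisher = √(L × P) = √(116.6478 × 116.0681) = 116.3576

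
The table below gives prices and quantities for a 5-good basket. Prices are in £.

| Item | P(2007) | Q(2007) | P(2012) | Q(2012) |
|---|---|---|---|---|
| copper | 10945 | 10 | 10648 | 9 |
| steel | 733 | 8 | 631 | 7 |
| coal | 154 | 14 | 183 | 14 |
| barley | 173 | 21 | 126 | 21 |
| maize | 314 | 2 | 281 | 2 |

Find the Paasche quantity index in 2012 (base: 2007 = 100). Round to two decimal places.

Paasche quantity index uses current-period prices as weights.
ΣP(2012)·Q(2012) = 10648×9 + 631×7 + 183×14 + 126×21 + 281×2 = 95832 + 4417 + 2562 + 2646 + 562 = 106019
ΣP(2012)·Q(2007) = 10648×10 + 631×8 + 183×14 + 126×21 + 281×2 = 106480 + 5048 + 2562 + 2646 + 562 = 117298
Index = 106019 / 117298 × 100 = 90.3843

90.38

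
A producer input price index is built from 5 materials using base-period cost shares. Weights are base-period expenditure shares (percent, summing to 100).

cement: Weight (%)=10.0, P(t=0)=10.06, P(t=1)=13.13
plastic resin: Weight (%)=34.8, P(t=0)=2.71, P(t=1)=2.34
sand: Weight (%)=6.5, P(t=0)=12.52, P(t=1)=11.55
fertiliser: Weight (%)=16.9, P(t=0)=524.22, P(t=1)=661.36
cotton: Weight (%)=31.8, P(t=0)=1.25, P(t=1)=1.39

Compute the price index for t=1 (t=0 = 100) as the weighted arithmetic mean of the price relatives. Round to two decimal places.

cement: 10.0 × (13.13/10.06) = 10.0 × 1.305169 = 13.0517
plastic resin: 34.8 × (2.34/2.71) = 34.8 × 0.863469 = 30.0487
sand: 6.5 × (11.55/12.52) = 6.5 × 0.922524 = 5.9964
fertiliser: 16.9 × (661.36/524.22) = 16.9 × 1.261608 = 21.3212
cotton: 31.8 × (1.39/1.25) = 31.8 × 1.112000 = 35.3616
Index = Σ wᵢ·(p₁ᵢ/p₀ᵢ) = 13.0517 + 30.0487 + 5.9964 + 21.3212 + 35.3616 = 105.7796

105.78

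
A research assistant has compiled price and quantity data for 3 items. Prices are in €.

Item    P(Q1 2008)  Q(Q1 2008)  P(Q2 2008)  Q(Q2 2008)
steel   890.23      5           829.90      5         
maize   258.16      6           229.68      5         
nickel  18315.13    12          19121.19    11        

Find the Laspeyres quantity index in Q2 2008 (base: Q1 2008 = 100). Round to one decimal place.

91.8

Laspeyres quantity index uses base-period prices as weights.
ΣP(Q1 2008)·Q(Q2 2008) = 890.23×5 + 258.16×5 + 18315.13×11 = 4451.15 + 1290.8 + 201466.43 = 207208.38
ΣP(Q1 2008)·Q(Q1 2008) = 890.23×5 + 258.16×6 + 18315.13×12 = 4451.15 + 1548.96 + 219781.56 = 225781.67
Index = 207208.38 / 225781.67 × 100 = 91.7738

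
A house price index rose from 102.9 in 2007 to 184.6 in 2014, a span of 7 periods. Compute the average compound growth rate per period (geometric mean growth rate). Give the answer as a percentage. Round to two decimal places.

8.71%

Growth factor = (184.6/102.9)^(1/7) = (1.793975)^(1/7) = 1.087075
Growth rate = 1.087075 − 1 = 0.087075 = 8.7075%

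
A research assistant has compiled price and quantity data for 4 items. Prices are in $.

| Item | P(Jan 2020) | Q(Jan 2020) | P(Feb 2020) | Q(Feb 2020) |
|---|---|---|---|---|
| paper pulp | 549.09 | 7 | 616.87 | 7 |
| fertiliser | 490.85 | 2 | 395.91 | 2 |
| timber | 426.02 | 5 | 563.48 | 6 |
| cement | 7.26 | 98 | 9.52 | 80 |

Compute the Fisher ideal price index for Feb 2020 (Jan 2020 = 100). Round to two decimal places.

115.88

Laspeyres component (base-period weights):
ΣP(Feb 2020)Q(Jan 2020) = 616.87×7 + 395.91×2 + 563.48×5 + 9.52×98 = 4318.09 + 791.82 + 2817.4 + 932.96 = 8860.27
ΣP(Jan 2020)Q(Jan 2020) = 549.09×7 + 490.85×2 + 426.02×5 + 7.26×98 = 3843.63 + 981.7 + 2130.1 + 711.48 = 7666.91
L = 8860.27 / 7666.91 × 100 = 115.5651
Paasche component (current-period weights):
ΣP(Feb 2020)Q(Feb 2020) = 616.87×7 + 395.91×2 + 563.48×6 + 9.52×80 = 4318.09 + 791.82 + 3380.88 + 761.6 = 9252.39
ΣP(Jan 2020)Q(Feb 2020) = 549.09×7 + 490.85×2 + 426.02×6 + 7.26×80 = 3843.63 + 981.7 + 2556.12 + 580.8 = 7962.25
P = 9252.39 / 7962.25 × 100 = 116.2032
Fisher = √(L × P) = √(115.5651 × 116.2032) = 115.8837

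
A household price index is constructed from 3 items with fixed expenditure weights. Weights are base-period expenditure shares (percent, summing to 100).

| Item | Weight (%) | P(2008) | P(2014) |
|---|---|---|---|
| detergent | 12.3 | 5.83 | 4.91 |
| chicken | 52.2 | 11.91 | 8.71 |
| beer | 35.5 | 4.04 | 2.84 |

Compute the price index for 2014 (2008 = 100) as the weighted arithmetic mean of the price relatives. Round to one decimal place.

detergent: 12.3 × (4.91/5.83) = 12.3 × 0.842196 = 10.3590
chicken: 52.2 × (8.71/11.91) = 52.2 × 0.731318 = 38.1748
beer: 35.5 × (2.84/4.04) = 35.5 × 0.702970 = 24.9554
Index = Σ wᵢ·(p₁ᵢ/p₀ᵢ) = 10.3590 + 38.1748 + 24.9554 = 73.4893

73.5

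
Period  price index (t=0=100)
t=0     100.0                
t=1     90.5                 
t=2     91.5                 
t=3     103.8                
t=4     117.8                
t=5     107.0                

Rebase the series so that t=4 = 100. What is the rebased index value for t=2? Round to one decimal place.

Rebased(t=2) = 91.5 / 117.8 × 100 = 77.6740

77.7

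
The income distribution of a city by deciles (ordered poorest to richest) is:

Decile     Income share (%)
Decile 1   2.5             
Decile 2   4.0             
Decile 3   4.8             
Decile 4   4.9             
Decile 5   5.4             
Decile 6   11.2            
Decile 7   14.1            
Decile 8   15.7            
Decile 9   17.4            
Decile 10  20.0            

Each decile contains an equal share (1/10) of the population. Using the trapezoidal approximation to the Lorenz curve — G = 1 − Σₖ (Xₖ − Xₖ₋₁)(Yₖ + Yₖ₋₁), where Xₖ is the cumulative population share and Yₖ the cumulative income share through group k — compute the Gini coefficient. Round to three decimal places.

Cumulative income shares Yₖ: 0.0250, 0.0650, 0.1130, 0.1620, 0.2160, 0.3280, 0.4690, 0.6260, 0.8000, 1.0000
Σ (Xₖ−Xₖ₋₁)(Yₖ+Yₖ₋₁) = (1/10)(0.0250+0.0000) + (1/10)(0.0650+0.0250) + (1/10)(0.1130+0.0650) + (1/10)(0.1620+0.1130) + (1/10)(0.2160+0.1620) + (1/10)(0.3280+0.2160) + (1/10)(0.4690+0.3280) + (1/10)(0.6260+0.4690) + (1/10)(0.8000+0.6260) + (1/10)(1.0000+0.8000)
  = 0.0025 + 0.0090 + 0.0178 + 0.0275 + 0.0378 + 0.0544 + 0.0797 + 0.1095 + 0.1426 + 0.1800 = 0.6608
G = 1 − 0.6608 = 0.3392

0.339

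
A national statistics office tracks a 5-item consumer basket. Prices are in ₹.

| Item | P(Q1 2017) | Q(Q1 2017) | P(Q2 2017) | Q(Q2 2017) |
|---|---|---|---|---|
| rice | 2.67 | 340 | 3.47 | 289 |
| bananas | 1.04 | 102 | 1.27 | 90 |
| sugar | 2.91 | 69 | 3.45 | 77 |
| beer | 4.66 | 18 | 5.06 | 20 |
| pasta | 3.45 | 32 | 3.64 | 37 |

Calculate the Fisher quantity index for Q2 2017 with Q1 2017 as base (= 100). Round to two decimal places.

Laspeyres component (base-period weights):
ΣP(Q1 2017)Q(Q2 2017) = 2.67×289 + 1.04×90 + 2.91×77 + 4.66×20 + 3.45×37 = 771.63 + 93.6 + 224.07 + 93.2 + 127.65 = 1310.15
ΣP(Q1 2017)Q(Q1 2017) = 2.67×340 + 1.04×102 + 2.91×69 + 4.66×18 + 3.45×32 = 907.8 + 106.08 + 200.79 + 83.88 + 110.4 = 1408.95
L = 1310.15 / 1408.95 × 100 = 92.9877
Paasche component (current-period weights):
ΣP(Q2 2017)Q(Q2 2017) = 3.47×289 + 1.27×90 + 3.45×77 + 5.06×20 + 3.64×37 = 1002.83 + 114.3 + 265.65 + 101.2 + 134.68 = 1618.66
ΣP(Q2 2017)Q(Q1 2017) = 3.47×340 + 1.27×102 + 3.45×69 + 5.06×18 + 3.64×32 = 1179.8 + 129.54 + 238.05 + 91.08 + 116.48 = 1754.95
P = 1618.66 / 1754.95 × 100 = 92.2340
Fisher = √(L × P) = √(92.9877 × 92.2340) = 92.6101

92.61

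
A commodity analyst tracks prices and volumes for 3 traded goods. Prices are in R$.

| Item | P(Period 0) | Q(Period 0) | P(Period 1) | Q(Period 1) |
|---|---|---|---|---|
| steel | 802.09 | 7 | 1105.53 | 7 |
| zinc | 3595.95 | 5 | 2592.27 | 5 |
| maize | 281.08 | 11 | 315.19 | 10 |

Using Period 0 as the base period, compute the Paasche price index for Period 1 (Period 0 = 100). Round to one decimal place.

Paasche price index uses current-period quantities as weights.
ΣP(Period 1)·Q(Period 1) = 1105.53×7 + 2592.27×5 + 315.19×10 = 7738.71 + 12961.35 + 3151.9 = 23851.96
ΣP(Period 0)·Q(Period 1) = 802.09×7 + 3595.95×5 + 281.08×10 = 5614.63 + 17979.75 + 2810.8 = 26405.18
Index = 23851.96 / 26405.18 × 100 = 90.3306

90.3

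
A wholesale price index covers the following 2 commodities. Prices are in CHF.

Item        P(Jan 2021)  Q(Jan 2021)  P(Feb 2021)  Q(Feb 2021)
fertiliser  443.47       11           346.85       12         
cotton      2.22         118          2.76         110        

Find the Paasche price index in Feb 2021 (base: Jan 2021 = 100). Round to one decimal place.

Paasche price index uses current-period quantities as weights.
ΣP(Feb 2021)·Q(Feb 2021) = 346.85×12 + 2.76×110 = 4162.2 + 303.6 = 4465.8
ΣP(Jan 2021)·Q(Feb 2021) = 443.47×12 + 2.22×110 = 5321.64 + 244.2 = 5565.84
Index = 4465.8 / 5565.84 × 100 = 80.2359

80.2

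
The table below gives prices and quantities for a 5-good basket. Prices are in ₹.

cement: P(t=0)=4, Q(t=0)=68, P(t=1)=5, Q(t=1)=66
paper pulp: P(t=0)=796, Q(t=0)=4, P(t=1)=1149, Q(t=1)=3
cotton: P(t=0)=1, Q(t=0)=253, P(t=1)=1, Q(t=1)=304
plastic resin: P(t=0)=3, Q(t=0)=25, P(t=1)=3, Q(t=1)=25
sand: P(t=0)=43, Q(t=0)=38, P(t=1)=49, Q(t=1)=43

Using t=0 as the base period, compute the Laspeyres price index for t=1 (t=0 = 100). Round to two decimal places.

Laspeyres price index uses base-period quantities as weights.
ΣP(t=1)·Q(t=0) = 5×68 + 1149×4 + 1×253 + 3×25 + 49×38 = 340 + 4596 + 253 + 75 + 1862 = 7126
ΣP(t=0)·Q(t=0) = 4×68 + 796×4 + 1×253 + 3×25 + 43×38 = 272 + 3184 + 253 + 75 + 1634 = 5418
Index = 7126 / 5418 × 100 = 131.5245

131.52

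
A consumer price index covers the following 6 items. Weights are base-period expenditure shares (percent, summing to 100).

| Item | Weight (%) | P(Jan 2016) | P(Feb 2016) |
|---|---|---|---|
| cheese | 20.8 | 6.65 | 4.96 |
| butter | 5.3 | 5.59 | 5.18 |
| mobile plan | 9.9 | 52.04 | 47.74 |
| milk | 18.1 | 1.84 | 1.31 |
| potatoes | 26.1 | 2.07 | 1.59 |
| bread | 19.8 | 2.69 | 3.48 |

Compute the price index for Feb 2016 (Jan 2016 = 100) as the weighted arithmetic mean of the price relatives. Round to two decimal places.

88.06

cheese: 20.8 × (4.96/6.65) = 20.8 × 0.745865 = 15.5140
butter: 5.3 × (5.18/5.59) = 5.3 × 0.926655 = 4.9113
mobile plan: 9.9 × (47.74/52.04) = 9.9 × 0.917371 = 9.0820
milk: 18.1 × (1.31/1.84) = 18.1 × 0.711957 = 12.8864
potatoes: 26.1 × (1.59/2.07) = 26.1 × 0.768116 = 20.0478
bread: 19.8 × (3.48/2.69) = 19.8 × 1.293680 = 25.6149
Index = Σ wᵢ·(p₁ᵢ/p₀ᵢ) = 15.5140 + 4.9113 + 9.0820 + 12.8864 + 20.0478 + 25.6149 = 88.0563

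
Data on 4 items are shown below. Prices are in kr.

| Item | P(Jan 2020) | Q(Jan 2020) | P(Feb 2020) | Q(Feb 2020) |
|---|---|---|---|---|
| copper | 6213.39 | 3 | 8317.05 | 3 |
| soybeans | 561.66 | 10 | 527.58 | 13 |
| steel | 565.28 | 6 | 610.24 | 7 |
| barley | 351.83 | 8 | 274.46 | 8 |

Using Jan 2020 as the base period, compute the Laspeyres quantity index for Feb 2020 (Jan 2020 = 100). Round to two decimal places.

Laspeyres quantity index uses base-period prices as weights.
ΣP(Jan 2020)·Q(Feb 2020) = 6213.39×3 + 561.66×13 + 565.28×7 + 351.83×8 = 18640.17 + 7301.58 + 3956.96 + 2814.64 = 32713.35
ΣP(Jan 2020)·Q(Jan 2020) = 6213.39×3 + 561.66×10 + 565.28×6 + 351.83×8 = 18640.17 + 5616.6 + 3391.68 + 2814.64 = 30463.09
Index = 32713.35 / 30463.09 × 100 = 107.3868

107.39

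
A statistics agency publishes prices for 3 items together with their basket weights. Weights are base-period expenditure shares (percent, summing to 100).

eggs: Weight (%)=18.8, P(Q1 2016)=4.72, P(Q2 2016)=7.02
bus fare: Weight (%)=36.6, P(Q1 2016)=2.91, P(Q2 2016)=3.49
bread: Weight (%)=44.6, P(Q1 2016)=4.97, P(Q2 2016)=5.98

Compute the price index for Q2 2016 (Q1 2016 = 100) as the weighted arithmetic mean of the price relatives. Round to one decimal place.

eggs: 18.8 × (7.02/4.72) = 18.8 × 1.487288 = 27.9610
bus fare: 36.6 × (3.49/2.91) = 36.6 × 1.199313 = 43.8948
bread: 44.6 × (5.98/4.97) = 44.6 × 1.203219 = 53.6636
Index = Σ wᵢ·(p₁ᵢ/p₀ᵢ) = 27.9610 + 43.8948 + 53.6636 = 125.5194

125.5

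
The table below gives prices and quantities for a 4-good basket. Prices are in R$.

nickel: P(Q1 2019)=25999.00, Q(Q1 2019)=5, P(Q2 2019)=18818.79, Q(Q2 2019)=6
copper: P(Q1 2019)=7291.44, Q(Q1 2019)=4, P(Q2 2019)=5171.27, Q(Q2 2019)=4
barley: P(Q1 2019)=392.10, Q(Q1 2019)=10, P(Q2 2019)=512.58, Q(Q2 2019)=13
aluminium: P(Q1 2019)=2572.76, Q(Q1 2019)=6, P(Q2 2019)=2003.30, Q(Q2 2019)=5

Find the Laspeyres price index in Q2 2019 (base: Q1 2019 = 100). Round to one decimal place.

73.9

Laspeyres price index uses base-period quantities as weights.
ΣP(Q2 2019)·Q(Q1 2019) = 18818.79×5 + 5171.27×4 + 512.58×10 + 2003.30×6 = 94093.95 + 20685.08 + 5125.8 + 12019.8 = 131924.63
ΣP(Q1 2019)·Q(Q1 2019) = 25999.00×5 + 7291.44×4 + 392.10×10 + 2572.76×6 = 129995 + 29165.76 + 3921 + 15436.56 = 178518.32
Index = 131924.63 / 178518.32 × 100 = 73.8998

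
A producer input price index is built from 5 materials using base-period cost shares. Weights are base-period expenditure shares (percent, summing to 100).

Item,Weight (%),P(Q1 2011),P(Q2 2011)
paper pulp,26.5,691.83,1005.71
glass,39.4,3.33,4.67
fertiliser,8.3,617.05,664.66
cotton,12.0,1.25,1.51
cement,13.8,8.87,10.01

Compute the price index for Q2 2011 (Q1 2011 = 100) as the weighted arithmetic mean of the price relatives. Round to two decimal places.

paper pulp: 26.5 × (1005.71/691.83) = 26.5 × 1.453695 = 38.5229
glass: 39.4 × (4.67/3.33) = 39.4 × 1.402402 = 55.2547
fertiliser: 8.3 × (664.66/617.05) = 8.3 × 1.077157 = 8.9404
cotton: 12.0 × (1.51/1.25) = 12.0 × 1.208000 = 14.4960
cement: 13.8 × (10.01/8.87) = 13.8 × 1.128523 = 15.5736
Index = Σ wᵢ·(p₁ᵢ/p₀ᵢ) = 38.5229 + 55.2547 + 8.9404 + 14.4960 + 15.5736 = 132.7876

132.79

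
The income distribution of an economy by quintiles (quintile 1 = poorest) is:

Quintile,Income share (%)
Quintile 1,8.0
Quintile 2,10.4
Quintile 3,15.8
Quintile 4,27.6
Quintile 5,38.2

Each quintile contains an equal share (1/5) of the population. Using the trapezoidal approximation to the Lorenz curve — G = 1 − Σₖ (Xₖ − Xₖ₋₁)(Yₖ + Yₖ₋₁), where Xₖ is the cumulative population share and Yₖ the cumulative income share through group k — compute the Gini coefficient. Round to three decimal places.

Cumulative income shares Yₖ: 0.0800, 0.1840, 0.3420, 0.6180, 1.0000
Σ (Xₖ−Xₖ₋₁)(Yₖ+Yₖ₋₁) = (1/5)(0.0800+0.0000) + (1/5)(0.1840+0.0800) + (1/5)(0.3420+0.1840) + (1/5)(0.6180+0.3420) + (1/5)(1.0000+0.6180)
  = 0.0160 + 0.0528 + 0.1052 + 0.1920 + 0.3236 = 0.6896
G = 1 − 0.6896 = 0.3104

0.310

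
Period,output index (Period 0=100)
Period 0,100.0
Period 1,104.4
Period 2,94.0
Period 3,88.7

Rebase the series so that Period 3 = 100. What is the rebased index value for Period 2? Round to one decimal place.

106.0

Rebased(Period 2) = 94.0 / 88.7 × 100 = 105.9752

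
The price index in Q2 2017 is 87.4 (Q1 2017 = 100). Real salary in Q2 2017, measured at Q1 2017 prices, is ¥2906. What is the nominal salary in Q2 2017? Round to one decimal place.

Nominal = Real × (Index/100) = 2906 × (87.4/100)
        = 2906 × 0.874 = 2539.8440

2539.8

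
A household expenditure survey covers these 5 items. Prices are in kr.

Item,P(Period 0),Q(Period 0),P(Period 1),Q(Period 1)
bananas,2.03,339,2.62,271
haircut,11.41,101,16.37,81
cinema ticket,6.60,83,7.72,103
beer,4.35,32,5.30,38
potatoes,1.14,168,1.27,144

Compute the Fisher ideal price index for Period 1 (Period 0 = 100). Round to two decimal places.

Laspeyres component (base-period weights):
ΣP(Period 1)Q(Period 0) = 2.62×339 + 16.37×101 + 7.72×83 + 5.30×32 + 1.27×168 = 888.18 + 1653.37 + 640.76 + 169.6 + 213.36 = 3565.27
ΣP(Period 0)Q(Period 0) = 2.03×339 + 11.41×101 + 6.60×83 + 4.35×32 + 1.14×168 = 688.17 + 1152.41 + 547.8 + 139.2 + 191.52 = 2719.1
L = 3565.27 / 2719.1 × 100 = 131.1195
Paasche component (current-period weights):
ΣP(Period 1)Q(Period 1) = 2.62×271 + 16.37×81 + 7.72×103 + 5.30×38 + 1.27×144 = 710.02 + 1325.97 + 795.16 + 201.4 + 182.88 = 3215.43
ΣP(Period 0)Q(Period 1) = 2.03×271 + 11.41×81 + 6.60×103 + 4.35×38 + 1.14×144 = 550.13 + 924.21 + 679.8 + 165.3 + 164.16 = 2483.6
P = 3215.43 / 2483.6 × 100 = 129.4665
Fisher = √(L × P) = √(131.1195 × 129.4665) = 130.2904

130.29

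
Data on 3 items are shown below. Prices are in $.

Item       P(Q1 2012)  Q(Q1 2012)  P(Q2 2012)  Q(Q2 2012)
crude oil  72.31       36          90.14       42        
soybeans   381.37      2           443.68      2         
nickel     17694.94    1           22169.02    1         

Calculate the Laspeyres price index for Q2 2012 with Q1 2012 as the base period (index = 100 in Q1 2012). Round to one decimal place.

124.9

Laspeyres price index uses base-period quantities as weights.
ΣP(Q2 2012)·Q(Q1 2012) = 90.14×36 + 443.68×2 + 22169.02×1 = 3245.04 + 887.36 + 22169.02 = 26301.42
ΣP(Q1 2012)·Q(Q1 2012) = 72.31×36 + 381.37×2 + 17694.94×1 = 2603.16 + 762.74 + 17694.94 = 21060.84
Index = 26301.42 / 21060.84 × 100 = 124.8831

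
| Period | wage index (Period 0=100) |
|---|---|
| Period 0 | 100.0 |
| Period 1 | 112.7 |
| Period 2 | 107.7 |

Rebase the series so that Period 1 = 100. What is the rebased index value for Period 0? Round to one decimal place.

88.7

Rebased(Period 0) = 100.0 / 112.7 × 100 = 88.7311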